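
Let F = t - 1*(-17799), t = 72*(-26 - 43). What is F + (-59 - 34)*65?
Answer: 6786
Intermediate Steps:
t = -4968 (t = 72*(-69) = -4968)
F = 12831 (F = -4968 - 1*(-17799) = -4968 + 17799 = 12831)
F + (-59 - 34)*65 = 12831 + (-59 - 34)*65 = 12831 - 93*65 = 12831 - 6045 = 6786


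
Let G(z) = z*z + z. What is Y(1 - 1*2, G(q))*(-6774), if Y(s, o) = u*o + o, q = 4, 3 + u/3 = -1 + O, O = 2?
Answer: 677400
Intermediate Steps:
u = -6 (u = -9 + 3*(-1 + 2) = -9 + 3*1 = -9 + 3 = -6)
G(z) = z + z² (G(z) = z² + z = z + z²)
Y(s, o) = -5*o (Y(s, o) = -6*o + o = -5*o)
Y(1 - 1*2, G(q))*(-6774) = -20*(1 + 4)*(-6774) = -20*5*(-6774) = -5*20*(-6774) = -100*(-6774) = 677400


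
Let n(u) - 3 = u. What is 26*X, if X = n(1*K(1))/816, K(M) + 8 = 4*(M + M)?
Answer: 13/136 ≈ 0.095588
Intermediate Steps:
K(M) = -8 + 8*M (K(M) = -8 + 4*(M + M) = -8 + 4*(2*M) = -8 + 8*M)
n(u) = 3 + u
X = 1/272 (X = (3 + 1*(-8 + 8*1))/816 = (3 + 1*(-8 + 8))*(1/816) = (3 + 1*0)*(1/816) = (3 + 0)*(1/816) = 3*(1/816) = 1/272 ≈ 0.0036765)
26*X = 26*(1/272) = 13/136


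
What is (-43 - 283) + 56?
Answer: -270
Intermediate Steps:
(-43 - 283) + 56 = -326 + 56 = -270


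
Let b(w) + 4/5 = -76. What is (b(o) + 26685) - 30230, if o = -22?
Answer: -18109/5 ≈ -3621.8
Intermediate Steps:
b(w) = -384/5 (b(w) = -⅘ - 76 = -384/5)
(b(o) + 26685) - 30230 = (-384/5 + 26685) - 30230 = 133041/5 - 30230 = -18109/5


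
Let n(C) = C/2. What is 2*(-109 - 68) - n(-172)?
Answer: -268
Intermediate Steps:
n(C) = C/2
2*(-109 - 68) - n(-172) = 2*(-109 - 68) - (-172)/2 = 2*(-177) - 1*(-86) = -354 + 86 = -268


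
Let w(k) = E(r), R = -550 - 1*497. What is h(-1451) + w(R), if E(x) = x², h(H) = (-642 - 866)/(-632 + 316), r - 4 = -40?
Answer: 102761/79 ≈ 1300.8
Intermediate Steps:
r = -36 (r = 4 - 40 = -36)
h(H) = 377/79 (h(H) = -1508/(-316) = -1508*(-1/316) = 377/79)
R = -1047 (R = -550 - 497 = -1047)
w(k) = 1296 (w(k) = (-36)² = 1296)
h(-1451) + w(R) = 377/79 + 1296 = 102761/79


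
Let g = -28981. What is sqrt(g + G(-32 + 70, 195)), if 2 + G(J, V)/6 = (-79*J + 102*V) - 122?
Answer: sqrt(71603) ≈ 267.59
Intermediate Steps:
G(J, V) = -744 - 474*J + 612*V (G(J, V) = -12 + 6*((-79*J + 102*V) - 122) = -12 + 6*(-122 - 79*J + 102*V) = -12 + (-732 - 474*J + 612*V) = -744 - 474*J + 612*V)
sqrt(g + G(-32 + 70, 195)) = sqrt(-28981 + (-744 - 474*(-32 + 70) + 612*195)) = sqrt(-28981 + (-744 - 474*38 + 119340)) = sqrt(-28981 + (-744 - 18012 + 119340)) = sqrt(-28981 + 100584) = sqrt(71603)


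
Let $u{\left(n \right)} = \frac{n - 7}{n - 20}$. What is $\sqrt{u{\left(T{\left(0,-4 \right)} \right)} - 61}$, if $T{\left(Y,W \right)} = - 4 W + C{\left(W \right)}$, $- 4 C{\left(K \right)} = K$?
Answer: $\frac{i \sqrt{579}}{3} \approx 8.0208 i$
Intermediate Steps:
$C{\left(K \right)} = - \frac{K}{4}$
$T{\left(Y,W \right)} = - \frac{17 W}{4}$ ($T{\left(Y,W \right)} = - 4 W - \frac{W}{4} = - \frac{17 W}{4}$)
$u{\left(n \right)} = \frac{-7 + n}{-20 + n}$
$\sqrt{u{\left(T{\left(0,-4 \right)} \right)} - 61} = \sqrt{\frac{-7 - -17}{-20 - -17} - 61} = \sqrt{\frac{-7 + 17}{-20 + 17} - 61} = \sqrt{\frac{1}{-3} \cdot 10 - 61} = \sqrt{\left(- \frac{1}{3}\right) 10 - 61} = \sqrt{- \frac{10}{3} - 61} = \sqrt{- \frac{193}{3}} = \frac{i \sqrt{579}}{3}$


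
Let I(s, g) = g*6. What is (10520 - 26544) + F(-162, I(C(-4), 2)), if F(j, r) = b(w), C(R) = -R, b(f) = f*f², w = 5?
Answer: -15899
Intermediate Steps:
b(f) = f³
I(s, g) = 6*g
F(j, r) = 125 (F(j, r) = 5³ = 125)
(10520 - 26544) + F(-162, I(C(-4), 2)) = (10520 - 26544) + 125 = -16024 + 125 = -15899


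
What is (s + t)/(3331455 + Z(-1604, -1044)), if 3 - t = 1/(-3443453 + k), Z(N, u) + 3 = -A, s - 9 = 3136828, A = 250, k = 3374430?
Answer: 216514107321/229929555646 ≈ 0.94165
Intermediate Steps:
s = 3136837 (s = 9 + 3136828 = 3136837)
Z(N, u) = -253 (Z(N, u) = -3 - 1*250 = -3 - 250 = -253)
t = 207070/69023 (t = 3 - 1/(-3443453 + 3374430) = 3 - 1/(-69023) = 3 - 1*(-1/69023) = 3 + 1/69023 = 207070/69023 ≈ 3.0000)
(s + t)/(3331455 + Z(-1604, -1044)) = (3136837 + 207070/69023)/(3331455 - 253) = (216514107321/69023)/3331202 = (216514107321/69023)*(1/3331202) = 216514107321/229929555646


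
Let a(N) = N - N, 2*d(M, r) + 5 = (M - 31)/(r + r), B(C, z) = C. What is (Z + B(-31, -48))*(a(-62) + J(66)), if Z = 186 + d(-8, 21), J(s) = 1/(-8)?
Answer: -4257/224 ≈ -19.004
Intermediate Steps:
d(M, r) = -5/2 + (-31 + M)/(4*r) (d(M, r) = -5/2 + ((M - 31)/(r + r))/2 = -5/2 + ((-31 + M)/((2*r)))/2 = -5/2 + ((-31 + M)*(1/(2*r)))/2 = -5/2 + ((-31 + M)/(2*r))/2 = -5/2 + (-31 + M)/(4*r))
J(s) = -⅛
a(N) = 0
Z = 5125/28 (Z = 186 + (¼)*(-31 - 8 - 10*21)/21 = 186 + (¼)*(1/21)*(-31 - 8 - 210) = 186 + (¼)*(1/21)*(-249) = 186 - 83/28 = 5125/28 ≈ 183.04)
(Z + B(-31, -48))*(a(-62) + J(66)) = (5125/28 - 31)*(0 - ⅛) = (4257/28)*(-⅛) = -4257/224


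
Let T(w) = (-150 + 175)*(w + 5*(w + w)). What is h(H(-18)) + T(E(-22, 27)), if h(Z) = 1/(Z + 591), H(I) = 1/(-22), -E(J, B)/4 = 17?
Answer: -243118678/13001 ≈ -18700.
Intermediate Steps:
E(J, B) = -68 (E(J, B) = -4*17 = -68)
T(w) = 275*w (T(w) = 25*(w + 5*(2*w)) = 25*(w + 10*w) = 25*(11*w) = 275*w)
H(I) = -1/22
h(Z) = 1/(591 + Z)
h(H(-18)) + T(E(-22, 27)) = 1/(591 - 1/22) + 275*(-68) = 1/(13001/22) - 18700 = 22/13001 - 18700 = -243118678/13001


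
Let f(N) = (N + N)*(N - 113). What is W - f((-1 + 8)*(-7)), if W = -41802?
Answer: -57678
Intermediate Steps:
f(N) = 2*N*(-113 + N) (f(N) = (2*N)*(-113 + N) = 2*N*(-113 + N))
W - f((-1 + 8)*(-7)) = -41802 - 2*(-1 + 8)*(-7)*(-113 + (-1 + 8)*(-7)) = -41802 - 2*7*(-7)*(-113 + 7*(-7)) = -41802 - 2*(-49)*(-113 - 49) = -41802 - 2*(-49)*(-162) = -41802 - 1*15876 = -41802 - 15876 = -57678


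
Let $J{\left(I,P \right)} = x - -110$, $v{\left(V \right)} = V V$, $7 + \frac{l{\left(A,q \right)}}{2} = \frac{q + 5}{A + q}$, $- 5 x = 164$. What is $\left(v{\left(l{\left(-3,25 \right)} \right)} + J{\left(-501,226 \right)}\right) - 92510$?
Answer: $- \frac{55844964}{605} \approx -92306.0$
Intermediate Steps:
$x = - \frac{164}{5}$ ($x = \left(- \frac{1}{5}\right) 164 = - \frac{164}{5} \approx -32.8$)
$l{\left(A,q \right)} = -14 + \frac{2 \left(5 + q\right)}{A + q}$ ($l{\left(A,q \right)} = -14 + 2 \frac{q + 5}{A + q} = -14 + 2 \frac{5 + q}{A + q} = -14 + \frac{2 \left(5 + q\right)}{A + q}$)
$v{\left(V \right)} = V^{2}$
$J{\left(I,P \right)} = \frac{386}{5}$ ($J{\left(I,P \right)} = - \frac{164}{5} - -110 = - \frac{164}{5} + 110 = \frac{386}{5}$)
$\left(v{\left(l{\left(-3,25 \right)} \right)} + J{\left(-501,226 \right)}\right) - 92510 = \left(\left(\frac{2 \left(5 - -21 - 150\right)}{-3 + 25}\right)^{2} + \frac{386}{5}\right) - 92510 = \left(\left(\frac{2 \left(5 + 21 - 150\right)}{22}\right)^{2} + \frac{386}{5}\right) - 92510 = \left(\left(2 \cdot \frac{1}{22} \left(-124\right)\right)^{2} + \frac{386}{5}\right) - 92510 = \left(\left(- \frac{124}{11}\right)^{2} + \frac{386}{5}\right) - 92510 = \left(\frac{15376}{121} + \frac{386}{5}\right) - 92510 = \frac{123586}{605} - 92510 = - \frac{55844964}{605}$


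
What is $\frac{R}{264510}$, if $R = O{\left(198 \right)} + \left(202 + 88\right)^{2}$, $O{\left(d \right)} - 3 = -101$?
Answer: $\frac{42001}{132255} \approx 0.31758$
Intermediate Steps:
$O{\left(d \right)} = -98$ ($O{\left(d \right)} = 3 - 101 = -98$)
$R = 84002$ ($R = -98 + \left(202 + 88\right)^{2} = -98 + 290^{2} = -98 + 84100 = 84002$)
$\frac{R}{264510} = \frac{84002}{264510} = 84002 \cdot \frac{1}{264510} = \frac{42001}{132255}$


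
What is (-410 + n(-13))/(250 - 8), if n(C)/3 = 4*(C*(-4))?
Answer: 107/121 ≈ 0.88430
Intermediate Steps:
n(C) = -48*C (n(C) = 3*(4*(C*(-4))) = 3*(4*(-4*C)) = 3*(-16*C) = -48*C)
(-410 + n(-13))/(250 - 8) = (-410 - 48*(-13))/(250 - 8) = (-410 + 624)/242 = 214*(1/242) = 107/121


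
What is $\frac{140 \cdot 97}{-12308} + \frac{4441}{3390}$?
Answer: $\frac{2155907}{10431030} \approx 0.20668$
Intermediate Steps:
$\frac{140 \cdot 97}{-12308} + \frac{4441}{3390} = 13580 \left(- \frac{1}{12308}\right) + 4441 \cdot \frac{1}{3390} = - \frac{3395}{3077} + \frac{4441}{3390} = \frac{2155907}{10431030}$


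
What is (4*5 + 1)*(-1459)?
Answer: -30639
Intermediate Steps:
(4*5 + 1)*(-1459) = (20 + 1)*(-1459) = 21*(-1459) = -30639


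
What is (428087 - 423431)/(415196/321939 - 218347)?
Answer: -1498947984/70293999637 ≈ -0.021324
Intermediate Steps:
(428087 - 423431)/(415196/321939 - 218347) = 4656/(415196*(1/321939) - 218347) = 4656/(415196/321939 - 218347) = 4656/(-70293999637/321939) = 4656*(-321939/70293999637) = -1498947984/70293999637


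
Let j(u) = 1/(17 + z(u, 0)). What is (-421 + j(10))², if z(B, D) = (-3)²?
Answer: 119793025/676 ≈ 1.7721e+5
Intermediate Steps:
z(B, D) = 9
j(u) = 1/26 (j(u) = 1/(17 + 9) = 1/26)
(-421 + j(10))² = (-421 + 1/26)² = (-10945/26)² = 119793025/676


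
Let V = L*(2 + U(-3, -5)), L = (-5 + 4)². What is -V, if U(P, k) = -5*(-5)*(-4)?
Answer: 98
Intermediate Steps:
U(P, k) = -100 (U(P, k) = 25*(-4) = -100)
L = 1 (L = (-1)² = 1)
V = -98 (V = 1*(2 - 100) = 1*(-98) = -98)
-V = -1*(-98) = 98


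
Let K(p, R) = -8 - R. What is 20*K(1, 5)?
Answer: -260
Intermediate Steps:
20*K(1, 5) = 20*(-8 - 1*5) = 20*(-8 - 5) = 20*(-13) = -260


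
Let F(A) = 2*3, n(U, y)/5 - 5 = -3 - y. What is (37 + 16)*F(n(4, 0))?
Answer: 318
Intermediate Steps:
n(U, y) = 10 - 5*y (n(U, y) = 25 + 5*(-3 - y) = 25 + (-15 - 5*y) = 10 - 5*y)
F(A) = 6
(37 + 16)*F(n(4, 0)) = (37 + 16)*6 = 53*6 = 318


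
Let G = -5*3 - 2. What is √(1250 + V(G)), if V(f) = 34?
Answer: 2*√321 ≈ 35.833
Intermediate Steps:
G = -17 (G = -15 - 2 = -17)
√(1250 + V(G)) = √(1250 + 34) = √1284 = 2*√321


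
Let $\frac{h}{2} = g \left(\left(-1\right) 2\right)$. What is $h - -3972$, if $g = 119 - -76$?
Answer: $3192$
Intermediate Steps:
$g = 195$ ($g = 119 + 76 = 195$)
$h = -780$ ($h = 2 \cdot 195 \left(\left(-1\right) 2\right) = 2 \cdot 195 \left(-2\right) = 2 \left(-390\right) = -780$)
$h - -3972 = -780 - -3972 = -780 + 3972 = 3192$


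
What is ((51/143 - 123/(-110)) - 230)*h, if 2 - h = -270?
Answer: -44443576/715 ≈ -62159.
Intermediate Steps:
h = 272 (h = 2 - 1*(-270) = 2 + 270 = 272)
((51/143 - 123/(-110)) - 230)*h = ((51/143 - 123/(-110)) - 230)*272 = ((51*(1/143) - 123*(-1/110)) - 230)*272 = ((51/143 + 123/110) - 230)*272 = (2109/1430 - 230)*272 = -326791/1430*272 = -44443576/715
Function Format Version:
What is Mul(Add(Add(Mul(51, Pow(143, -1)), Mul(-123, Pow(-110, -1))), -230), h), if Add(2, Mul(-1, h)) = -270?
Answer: Rational(-44443576, 715) ≈ -62159.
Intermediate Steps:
h = 272 (h = Add(2, Mul(-1, -270)) = Add(2, 270) = 272)
Mul(Add(Add(Mul(51, Pow(143, -1)), Mul(-123, Pow(-110, -1))), -230), h) = Mul(Add(Add(Mul(51, Pow(143, -1)), Mul(-123, Pow(-110, -1))), -230), 272) = Mul(Add(Add(Mul(51, Rational(1, 143)), Mul(-123, Rational(-1, 110))), -230), 272) = Mul(Add(Add(Rational(51, 143), Rational(123, 110)), -230), 272) = Mul(Add(Rational(2109, 1430), -230), 272) = Mul(Rational(-326791, 1430), 272) = Rational(-44443576, 715)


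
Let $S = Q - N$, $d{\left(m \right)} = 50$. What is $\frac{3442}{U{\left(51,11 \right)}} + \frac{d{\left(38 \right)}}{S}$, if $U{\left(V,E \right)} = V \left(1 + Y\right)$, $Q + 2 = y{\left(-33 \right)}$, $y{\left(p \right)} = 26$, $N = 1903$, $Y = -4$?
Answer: $- \frac{6475168}{287487} \approx -22.523$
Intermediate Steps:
$Q = 24$ ($Q = -2 + 26 = 24$)
$S = -1879$ ($S = 24 - 1903 = -1879$)
$U{\left(V,E \right)} = - 3 V$ ($U{\left(V,E \right)} = V \left(1 - 4\right) = V \left(-3\right) = - 3 V$)
$\frac{3442}{U{\left(51,11 \right)}} + \frac{d{\left(38 \right)}}{S} = \frac{3442}{\left(-3\right) 51} + \frac{50}{-1879} = \frac{3442}{-153} + 50 \left(- \frac{1}{1879}\right) = 3442 \left(- \frac{1}{153}\right) - \frac{50}{1879} = - \frac{3442}{153} - \frac{50}{1879} = - \frac{6475168}{287487}$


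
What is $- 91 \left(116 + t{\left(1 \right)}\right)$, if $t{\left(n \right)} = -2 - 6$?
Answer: $-9828$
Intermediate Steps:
$t{\left(n \right)} = -8$
$- 91 \left(116 + t{\left(1 \right)}\right) = - 91 \left(116 - 8\right) = \left(-91\right) 108 = -9828$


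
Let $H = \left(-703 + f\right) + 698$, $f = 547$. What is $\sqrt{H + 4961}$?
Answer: $\sqrt{5503} \approx 74.182$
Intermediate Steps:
$H = 542$ ($H = \left(-703 + 547\right) + 698 = -156 + 698 = 542$)
$\sqrt{H + 4961} = \sqrt{542 + 4961} = \sqrt{5503}$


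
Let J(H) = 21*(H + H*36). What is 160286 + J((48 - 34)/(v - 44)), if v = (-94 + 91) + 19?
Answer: 319795/2 ≈ 1.5990e+5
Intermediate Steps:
v = 16 (v = -3 + 19 = 16)
J(H) = 777*H (J(H) = 21*(H + 36*H) = 21*(37*H) = 777*H)
160286 + J((48 - 34)/(v - 44)) = 160286 + 777*((48 - 34)/(16 - 44)) = 160286 + 777*(14/(-28)) = 160286 + 777*(14*(-1/28)) = 160286 + 777*(-½) = 160286 - 777/2 = 319795/2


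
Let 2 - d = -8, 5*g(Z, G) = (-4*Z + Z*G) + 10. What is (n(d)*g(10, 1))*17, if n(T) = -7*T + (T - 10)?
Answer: 4760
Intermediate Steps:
g(Z, G) = 2 - 4*Z/5 + G*Z/5 (g(Z, G) = ((-4*Z + Z*G) + 10)/5 = ((-4*Z + G*Z) + 10)/5 = (10 - 4*Z + G*Z)/5 = 2 - 4*Z/5 + G*Z/5)
d = 10 (d = 2 - 1*(-8) = 2 + 8 = 10)
n(T) = -10 - 6*T (n(T) = -7*T + (-10 + T) = -10 - 6*T)
(n(d)*g(10, 1))*17 = ((-10 - 6*10)*(2 - ⅘*10 + (⅕)*1*10))*17 = ((-10 - 60)*(2 - 8 + 2))*17 = -70*(-4)*17 = 280*17 = 4760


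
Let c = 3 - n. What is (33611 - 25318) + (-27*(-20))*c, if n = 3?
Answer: 8293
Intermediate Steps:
c = 0 (c = 3 - 1*3 = 3 - 3 = 0)
(33611 - 25318) + (-27*(-20))*c = (33611 - 25318) - 27*(-20)*0 = 8293 + 540*0 = 8293 + 0 = 8293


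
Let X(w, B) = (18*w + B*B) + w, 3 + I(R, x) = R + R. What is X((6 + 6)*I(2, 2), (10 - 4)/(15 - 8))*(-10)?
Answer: -112080/49 ≈ -2287.3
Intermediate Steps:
I(R, x) = -3 + 2*R (I(R, x) = -3 + (R + R) = -3 + 2*R)
X(w, B) = B**2 + 19*w (X(w, B) = (18*w + B**2) + w = (B**2 + 18*w) + w = B**2 + 19*w)
X((6 + 6)*I(2, 2), (10 - 4)/(15 - 8))*(-10) = (((10 - 4)/(15 - 8))**2 + 19*((6 + 6)*(-3 + 2*2)))*(-10) = ((6/7)**2 + 19*(12*(-3 + 4)))*(-10) = ((6*(1/7))**2 + 19*(12*1))*(-10) = ((6/7)**2 + 19*12)*(-10) = (36/49 + 228)*(-10) = (11208/49)*(-10) = -112080/49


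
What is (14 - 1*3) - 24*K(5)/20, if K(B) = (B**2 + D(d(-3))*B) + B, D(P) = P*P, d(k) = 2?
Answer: -49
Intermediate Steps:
D(P) = P**2
K(B) = B**2 + 5*B (K(B) = (B**2 + 2**2*B) + B = (B**2 + 4*B) + B = B**2 + 5*B)
(14 - 1*3) - 24*K(5)/20 = (14 - 1*3) - 24*5*(5 + 5)/20 = (14 - 3) - 24*5*10/20 = 11 - 1200/20 = 11 - 24*5/2 = 11 - 60 = -49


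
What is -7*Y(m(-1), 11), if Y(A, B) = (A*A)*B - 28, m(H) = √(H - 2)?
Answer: 427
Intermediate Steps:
m(H) = √(-2 + H)
Y(A, B) = -28 + B*A² (Y(A, B) = A²*B - 28 = B*A² - 28 = -28 + B*A²)
-7*Y(m(-1), 11) = -7*(-28 + 11*(√(-2 - 1))²) = -7*(-28 + 11*(√(-3))²) = -7*(-28 + 11*(I*√3)²) = -7*(-28 + 11*(-3)) = -7*(-28 - 33) = -7*(-61) = 427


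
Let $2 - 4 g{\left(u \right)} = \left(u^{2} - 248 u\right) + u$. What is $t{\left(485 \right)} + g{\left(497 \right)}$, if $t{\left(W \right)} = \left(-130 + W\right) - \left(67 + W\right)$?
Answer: $-31259$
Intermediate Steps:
$t{\left(W \right)} = -197$
$g{\left(u \right)} = \frac{1}{2} - \frac{u^{2}}{4} + \frac{247 u}{4}$ ($g{\left(u \right)} = \frac{1}{2} - \frac{\left(u^{2} - 248 u\right) + u}{4} = \frac{1}{2} - \frac{u^{2} - 247 u}{4} = \frac{1}{2} - \left(- \frac{247 u}{4} + \frac{u^{2}}{4}\right) = \frac{1}{2} - \frac{u^{2}}{4} + \frac{247 u}{4}$)
$t{\left(485 \right)} + g{\left(497 \right)} = -197 + \left(\frac{1}{2} - \frac{497^{2}}{4} + \frac{247}{4} \cdot 497\right) = -197 + \left(\frac{1}{2} - \frac{247009}{4} + \frac{122759}{4}\right) = -197 - 31062 = -31259$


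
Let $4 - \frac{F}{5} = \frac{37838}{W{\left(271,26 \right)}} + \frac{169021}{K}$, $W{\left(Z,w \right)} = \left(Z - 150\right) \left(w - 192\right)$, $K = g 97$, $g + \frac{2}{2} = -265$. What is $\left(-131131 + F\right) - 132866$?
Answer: $- \frac{68393296196117}{259129486} \approx -2.6394 \cdot 10^{5}$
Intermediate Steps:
$g = -266$ ($g = -1 - 265 = -266$)
$K = -25802$ ($K = \left(-266\right) 97 = -25802$)
$W{\left(Z,w \right)} = \left(-192 + w\right) \left(-150 + Z\right)$ ($W{\left(Z,w \right)} = \left(-150 + Z\right) \left(-192 + w\right) = \left(-192 + w\right) \left(-150 + Z\right)$)
$F = \frac{16110719425}{259129486}$ ($F = 20 - 5 \left(\frac{37838}{28800 - 52032 - 3900 + 271 \cdot 26} + \frac{169021}{-25802}\right) = 20 - 5 \left(\frac{37838}{28800 - 52032 - 3900 + 7046} + 169021 \left(- \frac{1}{25802}\right)\right) = 20 - 5 \left(\frac{37838}{-20086} - \frac{169021}{25802}\right) = 20 - 5 \left(37838 \left(- \frac{1}{20086}\right) - \frac{169021}{25802}\right) = 20 - 5 \left(- \frac{18919}{10043} - \frac{169021}{25802}\right) = 20 - - \frac{10928129705}{259129486} = 20 + \frac{10928129705}{259129486} = \frac{16110719425}{259129486} \approx 62.172$)
$\left(-131131 + F\right) - 132866 = \left(-131131 + \frac{16110719425}{259129486}\right) - 132866 = - \frac{33963797909241}{259129486} - 132866 = - \frac{68393296196117}{259129486}$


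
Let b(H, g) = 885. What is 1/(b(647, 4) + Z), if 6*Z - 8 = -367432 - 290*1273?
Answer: -3/365642 ≈ -8.2047e-6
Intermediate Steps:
Z = -368297/3 (Z = 4/3 + (-367432 - 290*1273)/6 = 4/3 + (-367432 - 369170)/6 = 4/3 + (⅙)*(-736602) = 4/3 - 122767 = -368297/3 ≈ -1.2277e+5)
1/(b(647, 4) + Z) = 1/(885 - 368297/3) = 1/(-365642/3) = -3/365642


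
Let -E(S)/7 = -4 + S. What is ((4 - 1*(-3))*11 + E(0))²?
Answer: 11025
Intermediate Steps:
E(S) = 28 - 7*S (E(S) = -7*(-4 + S) = 28 - 7*S)
((4 - 1*(-3))*11 + E(0))² = ((4 - 1*(-3))*11 + (28 - 7*0))² = ((4 + 3)*11 + (28 + 0))² = (7*11 + 28)² = (77 + 28)² = 105² = 11025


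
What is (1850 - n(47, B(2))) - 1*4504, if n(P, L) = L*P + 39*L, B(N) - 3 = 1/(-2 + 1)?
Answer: -2826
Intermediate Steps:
B(N) = 2 (B(N) = 3 + 1/(-2 + 1) = 3 + 1/(-1) = 3 - 1 = 2)
n(P, L) = 39*L + L*P
(1850 - n(47, B(2))) - 1*4504 = (1850 - 2*(39 + 47)) - 1*4504 = (1850 - 2*86) - 4504 = (1850 - 1*172) - 4504 = (1850 - 172) - 4504 = 1678 - 4504 = -2826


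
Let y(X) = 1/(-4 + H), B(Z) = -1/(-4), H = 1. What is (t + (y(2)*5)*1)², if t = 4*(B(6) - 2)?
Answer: 676/9 ≈ 75.111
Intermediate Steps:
B(Z) = ¼ (B(Z) = -1*(-¼) = ¼)
y(X) = -⅓ (y(X) = 1/(-4 + 1) = 1/(-3) = -⅓)
t = -7 (t = 4*(¼ - 2) = 4*(-7/4) = -7)
(t + (y(2)*5)*1)² = (-7 - ⅓*5*1)² = (-7 - 5/3*1)² = (-7 - 5/3)² = (-26/3)² = 676/9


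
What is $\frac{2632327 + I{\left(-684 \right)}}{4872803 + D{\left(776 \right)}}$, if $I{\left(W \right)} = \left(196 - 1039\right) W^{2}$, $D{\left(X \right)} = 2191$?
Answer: $- \frac{391770281}{4874994} \approx -80.363$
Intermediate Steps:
$I{\left(W \right)} = - 843 W^{2}$ ($I{\left(W \right)} = \left(196 - 1039\right) W^{2} = - 843 W^{2}$)
$\frac{2632327 + I{\left(-684 \right)}}{4872803 + D{\left(776 \right)}} = \frac{2632327 - 843 \left(-684\right)^{2}}{4872803 + 2191} = \frac{2632327 - 394402608}{4874994} = \left(2632327 - 394402608\right) \frac{1}{4874994} = \left(-391770281\right) \frac{1}{4874994} = - \frac{391770281}{4874994}$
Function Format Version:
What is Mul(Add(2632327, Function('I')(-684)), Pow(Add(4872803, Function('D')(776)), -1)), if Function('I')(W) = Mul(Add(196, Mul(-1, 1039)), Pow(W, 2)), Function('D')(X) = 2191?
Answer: Rational(-391770281, 4874994) ≈ -80.363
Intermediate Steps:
Function('I')(W) = Mul(-843, Pow(W, 2)) (Function('I')(W) = Mul(Add(196, -1039), Pow(W, 2)) = Mul(-843, Pow(W, 2)))
Mul(Add(2632327, Function('I')(-684)), Pow(Add(4872803, Function('D')(776)), -1)) = Mul(Add(2632327, Mul(-843, Pow(-684, 2))), Pow(Add(4872803, 2191), -1)) = Mul(Add(2632327, Mul(-843, 467856)), Pow(4874994, -1)) = Mul(Add(2632327, -394402608), Rational(1, 4874994)) = Mul(-391770281, Rational(1, 4874994)) = Rational(-391770281, 4874994)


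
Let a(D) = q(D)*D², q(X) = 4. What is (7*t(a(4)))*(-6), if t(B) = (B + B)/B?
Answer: -84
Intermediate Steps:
a(D) = 4*D²
t(B) = 2 (t(B) = (2*B)/B = 2)
(7*t(a(4)))*(-6) = (7*2)*(-6) = 14*(-6) = -84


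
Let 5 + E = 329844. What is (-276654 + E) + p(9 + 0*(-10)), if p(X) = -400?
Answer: 52785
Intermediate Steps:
E = 329839 (E = -5 + 329844 = 329839)
(-276654 + E) + p(9 + 0*(-10)) = (-276654 + 329839) - 400 = 53185 - 400 = 52785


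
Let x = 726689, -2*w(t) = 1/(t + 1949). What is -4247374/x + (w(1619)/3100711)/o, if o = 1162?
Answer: -109205060450060667937/18684042463271096128 ≈ -5.8448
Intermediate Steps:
w(t) = -1/(2*(1949 + t)) (w(t) = -1/(2*(t + 1949)) = -1/(2*(1949 + t)))
-4247374/x + (w(1619)/3100711)/o = -4247374/726689 + (-1/(3898 + 2*1619)/3100711)/1162 = -4247374*1/726689 + (-1/(3898 + 3238)*(1/3100711))*(1/1162) = -4247374/726689 + (-1/7136*(1/3100711))*(1/1162) = -4247374/726689 + (-1*1/7136*(1/3100711))*(1/1162) = -4247374/726689 - 1/7136*1/3100711*(1/1162) = -4247374/726689 - 1/22126673696*1/1162 = -4247374/726689 - 1/25711194834752 = -109205060450060667937/18684042463271096128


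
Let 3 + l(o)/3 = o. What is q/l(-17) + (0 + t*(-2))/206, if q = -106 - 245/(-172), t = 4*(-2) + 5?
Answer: 1883621/1062960 ≈ 1.7721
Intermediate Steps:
l(o) = -9 + 3*o
t = -3 (t = -8 + 5 = -3)
q = -17987/172 (q = -106 - 245*(-1)/172 = -106 - 1*(-245/172) = -106 + 245/172 = -17987/172 ≈ -104.58)
q/l(-17) + (0 + t*(-2))/206 = -17987/(172*(-9 + 3*(-17))) + (0 - 3*(-2))/206 = -17987/(172*(-9 - 51)) + (0 + 6)*(1/206) = -17987/172/(-60) + 6*(1/206) = -17987/172*(-1/60) + 3/103 = 17987/10320 + 3/103 = 1883621/1062960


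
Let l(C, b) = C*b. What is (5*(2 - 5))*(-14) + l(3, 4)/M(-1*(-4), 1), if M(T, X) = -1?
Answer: 198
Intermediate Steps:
(5*(2 - 5))*(-14) + l(3, 4)/M(-1*(-4), 1) = (5*(2 - 5))*(-14) + (3*4)/(-1) = (5*(-3))*(-14) + 12*(-1) = -15*(-14) - 12 = 210 - 12 = 198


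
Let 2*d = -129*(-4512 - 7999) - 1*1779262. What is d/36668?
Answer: -165343/73336 ≈ -2.2546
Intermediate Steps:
d = -165343/2 (d = (-129*(-4512 - 7999) - 1*1779262)/2 = (-129*(-12511) - 1779262)/2 = (1613919 - 1779262)/2 = (½)*(-165343) = -165343/2 ≈ -82672.)
d/36668 = -165343/2/36668 = -165343/2*1/36668 = -165343/73336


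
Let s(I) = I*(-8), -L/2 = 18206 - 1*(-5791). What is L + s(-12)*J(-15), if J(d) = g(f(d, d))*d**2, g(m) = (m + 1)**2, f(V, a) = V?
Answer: 4185606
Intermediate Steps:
L = -47994 (L = -2*(18206 - 1*(-5791)) = -2*(18206 + 5791) = -2*23997 = -47994)
g(m) = (1 + m)**2
s(I) = -8*I
J(d) = d**2*(1 + d)**2 (J(d) = (1 + d)**2*d**2 = d**2*(1 + d)**2)
L + s(-12)*J(-15) = -47994 + (-8*(-12))*((-15)**2*(1 - 15)**2) = -47994 + 96*(225*(-14)**2) = -47994 + 96*(225*196) = -47994 + 96*44100 = -47994 + 4233600 = 4185606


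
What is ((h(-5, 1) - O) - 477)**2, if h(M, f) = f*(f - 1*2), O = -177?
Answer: 90601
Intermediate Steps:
h(M, f) = f*(-2 + f) (h(M, f) = f*(f - 2) = f*(-2 + f))
((h(-5, 1) - O) - 477)**2 = ((1*(-2 + 1) - 1*(-177)) - 477)**2 = ((1*(-1) + 177) - 477)**2 = ((-1 + 177) - 477)**2 = (176 - 477)**2 = (-301)**2 = 90601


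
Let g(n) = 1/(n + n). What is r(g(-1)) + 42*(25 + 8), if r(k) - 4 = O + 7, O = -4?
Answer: 1393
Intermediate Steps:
g(n) = 1/(2*n)
r(k) = 7 (r(k) = 4 + (-4 + 7) = 4 + 3 = 7)
r(g(-1)) + 42*(25 + 8) = 7 + 42*(25 + 8) = 7 + 42*33 = 7 + 1386 = 1393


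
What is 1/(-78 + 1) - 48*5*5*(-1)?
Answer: 92399/77 ≈ 1200.0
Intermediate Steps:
1/(-78 + 1) - 48*5*5*(-1) = 1/(-77) - 1200*(-1) = -1/77 - 48*(-25) = -1/77 + 1200 = 92399/77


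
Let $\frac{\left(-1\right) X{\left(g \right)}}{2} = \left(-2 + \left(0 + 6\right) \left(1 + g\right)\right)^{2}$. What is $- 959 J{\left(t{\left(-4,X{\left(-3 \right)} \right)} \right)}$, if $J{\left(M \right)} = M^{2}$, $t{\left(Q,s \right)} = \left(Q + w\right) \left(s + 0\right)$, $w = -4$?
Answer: $-9431281664$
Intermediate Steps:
$X{\left(g \right)} = - 2 \left(4 + 6 g\right)^{2}$ ($X{\left(g \right)} = - 2 \left(-2 + \left(0 + 6\right) \left(1 + g\right)\right)^{2} = - 2 \left(-2 + 6 \left(1 + g\right)\right)^{2} = - 2 \left(-2 + \left(6 + 6 g\right)\right)^{2} = - 2 \left(4 + 6 g\right)^{2}$)
$t{\left(Q,s \right)} = s \left(-4 + Q\right)$ ($t{\left(Q,s \right)} = \left(Q - 4\right) \left(s + 0\right) = \left(-4 + Q\right) s = s \left(-4 + Q\right)$)
$- 959 J{\left(t{\left(-4,X{\left(-3 \right)} \right)} \right)} = - 959 \left(- 8 \left(2 + 3 \left(-3\right)\right)^{2} \left(-4 - 4\right)\right)^{2} = - 959 \left(- 8 \left(2 - 9\right)^{2} \left(-8\right)\right)^{2} = - 959 \left(- 8 \left(-7\right)^{2} \left(-8\right)\right)^{2} = - 959 \left(\left(-8\right) 49 \left(-8\right)\right)^{2} = - 959 \left(\left(-392\right) \left(-8\right)\right)^{2} = - 959 \cdot 3136^{2} = \left(-959\right) 9834496 = -9431281664$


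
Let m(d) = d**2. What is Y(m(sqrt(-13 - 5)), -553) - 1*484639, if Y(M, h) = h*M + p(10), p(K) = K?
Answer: -474675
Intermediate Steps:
Y(M, h) = 10 + M*h (Y(M, h) = h*M + 10 = M*h + 10 = 10 + M*h)
Y(m(sqrt(-13 - 5)), -553) - 1*484639 = (10 + (sqrt(-13 - 5))**2*(-553)) - 1*484639 = (10 + (sqrt(-18))**2*(-553)) - 484639 = (10 + (3*I*sqrt(2))**2*(-553)) - 484639 = (10 - 18*(-553)) - 484639 = (10 + 9954) - 484639 = 9964 - 484639 = -474675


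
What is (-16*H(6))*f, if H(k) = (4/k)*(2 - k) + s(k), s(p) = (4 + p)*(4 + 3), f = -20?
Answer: 64640/3 ≈ 21547.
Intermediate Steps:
s(p) = 28 + 7*p (s(p) = (4 + p)*7 = 28 + 7*p)
H(k) = 28 + 7*k + 4*(2 - k)/k (H(k) = (4/k)*(2 - k) + (28 + 7*k) = 4*(2 - k)/k + (28 + 7*k) = 28 + 7*k + 4*(2 - k)/k)
(-16*H(6))*f = -16*(24 + 7*6 + 8/6)*(-20) = -16*(24 + 42 + 8*(⅙))*(-20) = -16*(24 + 42 + 4/3)*(-20) = -16*202/3*(-20) = -3232/3*(-20) = 64640/3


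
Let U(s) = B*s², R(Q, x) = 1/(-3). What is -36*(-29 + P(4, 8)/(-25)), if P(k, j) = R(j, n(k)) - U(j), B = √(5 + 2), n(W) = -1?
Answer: 26088/25 - 2304*√7/25 ≈ 799.69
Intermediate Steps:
R(Q, x) = -⅓
B = √7 ≈ 2.6458
U(s) = √7*s²
P(k, j) = -⅓ - √7*j²
-36*(-29 + P(4, 8)/(-25)) = -36*(-29 + (-⅓ - 1*√7*8²)/(-25)) = -36*(-29 + (-⅓ - 1*√7*64)*(-1/25)) = -36*(-29 + (-⅓ - 64*√7)*(-1/25)) = -36*(-29 + (1/75 + 64*√7/25)) = -36*(-2174/75 + 64*√7/25) = 26088/25 - 2304*√7/25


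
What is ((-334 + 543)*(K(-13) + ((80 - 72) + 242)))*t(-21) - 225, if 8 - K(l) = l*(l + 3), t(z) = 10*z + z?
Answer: -6179937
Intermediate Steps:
t(z) = 11*z
K(l) = 8 - l*(3 + l) (K(l) = 8 - l*(l + 3) = 8 - l*(3 + l))
((-334 + 543)*(K(-13) + ((80 - 72) + 242)))*t(-21) - 225 = ((-334 + 543)*((8 - 1*(-13)**2 - 3*(-13)) + ((80 - 72) + 242)))*(11*(-21)) - 225 = (209*((8 - 1*169 + 39) + (8 + 242)))*(-231) - 225 = (209*((8 - 169 + 39) + 250))*(-231) - 225 = (209*(-122 + 250))*(-231) - 225 = (209*128)*(-231) - 225 = 26752*(-231) - 225 = -6179712 - 225 = -6179937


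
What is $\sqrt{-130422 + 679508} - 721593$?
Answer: $-721593 + \sqrt{549086} \approx -7.2085 \cdot 10^{5}$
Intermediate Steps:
$\sqrt{-130422 + 679508} - 721593 = \sqrt{549086} - 721593 = -721593 + \sqrt{549086}$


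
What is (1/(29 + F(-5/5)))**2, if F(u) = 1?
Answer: 1/900 ≈ 0.0011111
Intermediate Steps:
(1/(29 + F(-5/5)))**2 = (1/(29 + 1))**2 = (1/30)**2 = 1/900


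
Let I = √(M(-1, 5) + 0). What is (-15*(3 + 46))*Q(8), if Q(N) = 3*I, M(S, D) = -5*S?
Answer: -2205*√5 ≈ -4930.5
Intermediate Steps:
I = √5 (I = √(-5*(-1) + 0) = √(5 + 0) = √5 ≈ 2.2361)
Q(N) = 3*√5
(-15*(3 + 46))*Q(8) = (-15*(3 + 46))*(3*√5) = (-15*49)*(3*√5) = -2205*√5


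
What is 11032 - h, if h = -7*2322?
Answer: 27286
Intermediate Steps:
h = -16254
11032 - h = 11032 - 1*(-16254) = 11032 + 16254 = 27286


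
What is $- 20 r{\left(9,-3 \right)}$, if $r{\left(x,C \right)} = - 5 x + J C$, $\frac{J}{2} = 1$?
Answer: $1020$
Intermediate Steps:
$J = 2$ ($J = 2 \cdot 1 = 2$)
$r{\left(x,C \right)} = - 5 x + 2 C$
$- 20 r{\left(9,-3 \right)} = - 20 \left(\left(-5\right) 9 + 2 \left(-3\right)\right) = - 20 \left(-45 - 6\right) = \left(-20\right) \left(-51\right) = 1020$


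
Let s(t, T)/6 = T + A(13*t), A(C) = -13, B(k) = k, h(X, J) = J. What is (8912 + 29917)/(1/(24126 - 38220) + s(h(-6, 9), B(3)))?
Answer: -547255926/845641 ≈ -647.15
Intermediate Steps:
s(t, T) = -78 + 6*T (s(t, T) = 6*(T - 13) = 6*(-13 + T) = -78 + 6*T)
(8912 + 29917)/(1/(24126 - 38220) + s(h(-6, 9), B(3))) = (8912 + 29917)/(1/(24126 - 38220) + (-78 + 6*3)) = 38829/(1/(-14094) + (-78 + 18)) = 38829/(-1/14094 - 60) = 38829/(-845641/14094) = 38829*(-14094/845641) = -547255926/845641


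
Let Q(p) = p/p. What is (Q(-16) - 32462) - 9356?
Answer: -41817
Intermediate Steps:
Q(p) = 1
(Q(-16) - 32462) - 9356 = (1 - 32462) - 9356 = -32461 - 9356 = -41817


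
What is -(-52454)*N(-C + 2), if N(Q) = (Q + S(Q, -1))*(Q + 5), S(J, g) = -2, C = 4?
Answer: -629448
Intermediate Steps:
N(Q) = (-2 + Q)*(5 + Q) (N(Q) = (Q - 2)*(Q + 5) = (-2 + Q)*(5 + Q))
-(-52454)*N(-C + 2) = -(-52454)*(-10 + (-1*4 + 2)² + 3*(-1*4 + 2)) = -(-52454)*(-10 + (-4 + 2)² + 3*(-4 + 2)) = -(-52454)*(-10 + (-2)² + 3*(-2)) = -(-52454)*(-10 + 4 - 6) = -(-52454)*(-12) = -1*629448 = -629448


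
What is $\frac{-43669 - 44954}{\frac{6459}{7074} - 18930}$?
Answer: $\frac{208973034}{44634787} \approx 4.6818$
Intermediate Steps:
$\frac{-43669 - 44954}{\frac{6459}{7074} - 18930} = - \frac{88623}{6459 \cdot \frac{1}{7074} - 18930} = - \frac{88623}{\frac{2153}{2358} - 18930} = - \frac{88623}{- \frac{44634787}{2358}} = \left(-88623\right) \left(- \frac{2358}{44634787}\right) = \frac{208973034}{44634787}$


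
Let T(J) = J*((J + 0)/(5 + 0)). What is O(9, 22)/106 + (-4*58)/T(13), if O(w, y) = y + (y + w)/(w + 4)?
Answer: -118839/17914 ≈ -6.6339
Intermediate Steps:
T(J) = J²/5 (T(J) = J*(J/5) = J²/5)
O(w, y) = y + (w + y)/(4 + w)
O(9, 22)/106 + (-4*58)/T(13) = ((9 + 5*22 + 9*22)/(4 + 9))/106 + (-4*58)/(((⅕)*13²)) = ((9 + 110 + 198)/13)*(1/106) - 232/((⅕)*169) = ((1/13)*317)*(1/106) - 232/169/5 = (317/13)*(1/106) - 232*5/169 = 317/1378 - 1160/169 = -118839/17914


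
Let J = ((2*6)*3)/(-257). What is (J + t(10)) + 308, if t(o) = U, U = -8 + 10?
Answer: 79634/257 ≈ 309.86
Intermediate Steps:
U = 2
t(o) = 2
J = -36/257 (J = (12*3)*(-1/257) = 36*(-1/257) = -36/257 ≈ -0.14008)
(J + t(10)) + 308 = (-36/257 + 2) + 308 = 478/257 + 308 = 79634/257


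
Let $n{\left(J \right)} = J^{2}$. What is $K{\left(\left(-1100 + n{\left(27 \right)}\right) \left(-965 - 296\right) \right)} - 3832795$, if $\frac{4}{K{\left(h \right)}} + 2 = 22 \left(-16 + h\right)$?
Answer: $- \frac{9861712544689}{2572982} \approx -3.8328 \cdot 10^{6}$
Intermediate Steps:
$K{\left(h \right)} = \frac{4}{-354 + 22 h}$ ($K{\left(h \right)} = \frac{4}{-2 + 22 \left(-16 + h\right)} = \frac{4}{-2 + \left(-352 + 22 h\right)} = \frac{4}{-354 + 22 h}$)
$K{\left(\left(-1100 + n{\left(27 \right)}\right) \left(-965 - 296\right) \right)} - 3832795 = \frac{2}{-177 + 11 \left(-1100 + 27^{2}\right) \left(-965 - 296\right)} - 3832795 = \frac{2}{-177 + 11 \left(-1100 + 729\right) \left(-1261\right)} - 3832795 = \frac{2}{-177 + 11 \left(\left(-371\right) \left(-1261\right)\right)} - 3832795 = \frac{2}{-177 + 11 \cdot 467831} - 3832795 = \frac{2}{-177 + 5146141} - 3832795 = \frac{2}{5145964} - 3832795 = 2 \cdot \frac{1}{5145964} - 3832795 = \frac{1}{2572982} - 3832795 = - \frac{9861712544689}{2572982}$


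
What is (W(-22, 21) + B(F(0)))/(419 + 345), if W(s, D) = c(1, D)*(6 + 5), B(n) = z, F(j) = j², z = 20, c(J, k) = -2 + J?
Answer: 9/764 ≈ 0.011780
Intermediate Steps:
B(n) = 20
W(s, D) = -11 (W(s, D) = (-2 + 1)*(6 + 5) = -1*11 = -11)
(W(-22, 21) + B(F(0)))/(419 + 345) = (-11 + 20)/(419 + 345) = 9/764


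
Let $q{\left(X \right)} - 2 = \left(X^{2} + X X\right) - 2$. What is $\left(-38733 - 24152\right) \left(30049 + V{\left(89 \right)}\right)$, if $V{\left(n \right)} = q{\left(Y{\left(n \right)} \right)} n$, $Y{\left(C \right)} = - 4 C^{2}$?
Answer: $-11236916400043045$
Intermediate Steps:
$q{\left(X \right)} = 2 X^{2}$ ($q{\left(X \right)} = 2 - \left(2 - X^{2} - X X\right) = 2 + \left(\left(X^{2} + X^{2}\right) - 2\right) = 2 + \left(2 X^{2} - 2\right) = 2 + \left(-2 + 2 X^{2}\right) = 2 X^{2}$)
$V{\left(n \right)} = 32 n^{5}$ ($V{\left(n \right)} = 2 \left(- 4 n^{2}\right)^{2} n = 2 \cdot 16 n^{4} n = 32 n^{4} n = 32 n^{5}$)
$\left(-38733 - 24152\right) \left(30049 + V{\left(89 \right)}\right) = \left(-38733 - 24152\right) \left(30049 + 32 \cdot 89^{5}\right) = - 62885 \left(30049 + 32 \cdot 5584059449\right) = - 62885 \left(30049 + 178689902368\right) = \left(-62885\right) 178689932417 = -11236916400043045$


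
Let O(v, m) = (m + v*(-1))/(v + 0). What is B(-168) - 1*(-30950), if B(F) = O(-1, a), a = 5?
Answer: 30944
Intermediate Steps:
O(v, m) = (m - v)/v
B(F) = -6 (B(F) = (5 - 1*(-1))/(-1) = -(5 + 1) = -1*6 = -6)
B(-168) - 1*(-30950) = -6 - 1*(-30950) = -6 + 30950 = 30944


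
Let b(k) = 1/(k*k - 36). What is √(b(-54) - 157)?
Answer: I*√2260795/120 ≈ 12.53*I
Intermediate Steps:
b(k) = 1/(-36 + k²) (b(k) = 1/(k² - 36) = 1/(-36 + k²))
√(b(-54) - 157) = √(1/(-36 + (-54)²) - 157) = √(1/(-36 + 2916) - 157) = √(1/2880 - 157) = √(-452159/2880) = I*√2260795/120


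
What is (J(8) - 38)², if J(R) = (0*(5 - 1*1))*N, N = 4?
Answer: 1444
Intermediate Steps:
J(R) = 0 (J(R) = (0*(5 - 1*1))*4 = (0*(5 - 1))*4 = (0*4)*4 = 0*4 = 0)
(J(8) - 38)² = (0 - 38)² = (-38)² = 1444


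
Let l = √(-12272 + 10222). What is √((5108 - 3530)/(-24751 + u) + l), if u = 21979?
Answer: √(-121506 + 1067220*I*√82)/462 ≈ 4.7282 + 4.788*I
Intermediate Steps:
l = 5*I*√82 (l = √(-2050) = 5*I*√82 ≈ 45.277*I)
√((5108 - 3530)/(-24751 + u) + l) = √((5108 - 3530)/(-24751 + 21979) + 5*I*√82) = √(1578/(-2772) + 5*I*√82) = √(1578*(-1/2772) + 5*I*√82) = √(-263/462 + 5*I*√82)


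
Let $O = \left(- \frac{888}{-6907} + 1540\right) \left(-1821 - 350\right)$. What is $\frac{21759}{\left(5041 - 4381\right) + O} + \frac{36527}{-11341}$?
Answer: $- \frac{845106236527249}{261861632833328} \approx -3.2273$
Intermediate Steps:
$O = - \frac{23094377228}{6907}$ ($O = \left(\left(-888\right) \left(- \frac{1}{6907}\right) + 1540\right) \left(-2171\right) = \left(\frac{888}{6907} + 1540\right) \left(-2171\right) = \frac{10637668}{6907} \left(-2171\right) = - \frac{23094377228}{6907} \approx -3.3436 \cdot 10^{6}$)
$\frac{21759}{\left(5041 - 4381\right) + O} + \frac{36527}{-11341} = \frac{21759}{\left(5041 - 4381\right) - \frac{23094377228}{6907}} + \frac{36527}{-11341} = \frac{21759}{660 - \frac{23094377228}{6907}} + 36527 \left(- \frac{1}{11341}\right) = \frac{21759}{- \frac{23089818608}{6907}} - \frac{36527}{11341} = 21759 \left(- \frac{6907}{23089818608}\right) - \frac{36527}{11341} = - \frac{150289413}{23089818608} - \frac{36527}{11341} = - \frac{845106236527249}{261861632833328}$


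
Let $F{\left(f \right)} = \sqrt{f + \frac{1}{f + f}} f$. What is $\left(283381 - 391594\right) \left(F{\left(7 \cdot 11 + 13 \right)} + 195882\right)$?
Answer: $-21196978866 - 324639 \sqrt{81005} \approx -2.1289 \cdot 10^{10}$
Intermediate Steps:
$F{\left(f \right)} = f \sqrt{f + \frac{1}{2 f}}$ ($F{\left(f \right)} = \sqrt{f + \frac{1}{2 f}} f = f \sqrt{f + \frac{1}{2 f}}$)
$\left(283381 - 391594\right) \left(F{\left(7 \cdot 11 + 13 \right)} + 195882\right) = \left(283381 - 391594\right) \left(\frac{\left(7 \cdot 11 + 13\right) \sqrt{\frac{2}{7 \cdot 11 + 13} + 4 \left(7 \cdot 11 + 13\right)}}{2} + 195882\right) = - 108213 \left(\frac{\left(77 + 13\right) \sqrt{\frac{2}{77 + 13} + 4 \left(77 + 13\right)}}{2} + 195882\right) = - 108213 \left(\frac{1}{2} \cdot 90 \sqrt{\frac{2}{90} + 4 \cdot 90} + 195882\right) = - 108213 \left(\frac{1}{2} \cdot 90 \sqrt{2 \cdot \frac{1}{90} + 360} + 195882\right) = - 108213 \left(\frac{1}{2} \cdot 90 \sqrt{\frac{1}{45} + 360} + 195882\right) = - 108213 \left(\frac{1}{2} \cdot 90 \sqrt{\frac{16201}{45}} + 195882\right) = - 108213 \left(\frac{1}{2} \cdot 90 \frac{\sqrt{81005}}{15} + 195882\right) = - 108213 \left(3 \sqrt{81005} + 195882\right) = - 108213 \left(195882 + 3 \sqrt{81005}\right) = -21196978866 - 324639 \sqrt{81005}$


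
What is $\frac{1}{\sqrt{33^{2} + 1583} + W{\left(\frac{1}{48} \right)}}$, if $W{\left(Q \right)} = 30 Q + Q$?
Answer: $- \frac{1488}{6155327} + \frac{9216 \sqrt{167}}{6155327} \approx 0.019107$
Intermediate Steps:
$W{\left(Q \right)} = 31 Q$
$\frac{1}{\sqrt{33^{2} + 1583} + W{\left(\frac{1}{48} \right)}} = \frac{1}{\sqrt{33^{2} + 1583} + \frac{31}{48}} = \frac{1}{\sqrt{1089 + 1583} + 31 \cdot \frac{1}{48}} = \frac{1}{\sqrt{2672} + \frac{31}{48}} = \frac{1}{4 \sqrt{167} + \frac{31}{48}} = \frac{1}{\frac{31}{48} + 4 \sqrt{167}}$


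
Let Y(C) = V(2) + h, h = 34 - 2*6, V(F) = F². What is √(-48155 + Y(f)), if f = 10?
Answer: I*√48129 ≈ 219.38*I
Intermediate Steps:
h = 22 (h = 34 - 1*12 = 34 - 12 = 22)
Y(C) = 26 (Y(C) = 2² + 22 = 4 + 22 = 26)
√(-48155 + Y(f)) = √(-48155 + 26) = √(-48129) = I*√48129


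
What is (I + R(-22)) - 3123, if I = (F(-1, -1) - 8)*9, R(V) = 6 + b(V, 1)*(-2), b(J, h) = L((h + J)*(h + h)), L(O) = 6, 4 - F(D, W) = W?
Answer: -3156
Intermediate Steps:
F(D, W) = 4 - W
b(J, h) = 6
R(V) = -6 (R(V) = 6 + 6*(-2) = 6 - 12 = -6)
I = -27 (I = ((4 - 1*(-1)) - 8)*9 = ((4 + 1) - 8)*9 = (5 - 8)*9 = -3*9 = -27)
(I + R(-22)) - 3123 = (-27 - 6) - 3123 = -33 - 3123 = -3156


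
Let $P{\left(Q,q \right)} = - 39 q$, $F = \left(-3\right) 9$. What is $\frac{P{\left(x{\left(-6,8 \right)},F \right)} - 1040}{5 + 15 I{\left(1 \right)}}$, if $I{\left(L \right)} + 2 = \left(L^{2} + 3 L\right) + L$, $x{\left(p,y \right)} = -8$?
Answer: $\frac{13}{50} \approx 0.26$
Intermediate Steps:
$I{\left(L \right)} = -2 + L^{2} + 4 L$ ($I{\left(L \right)} = -2 + \left(\left(L^{2} + 3 L\right) + L\right) = -2 + \left(L^{2} + 4 L\right) = -2 + L^{2} + 4 L$)
$F = -27$
$\frac{P{\left(x{\left(-6,8 \right)},F \right)} - 1040}{5 + 15 I{\left(1 \right)}} = \frac{\left(-39\right) \left(-27\right) - 1040}{5 + 15 \left(-2 + 1^{2} + 4 \cdot 1\right)} = \frac{1053 - 1040}{5 + 15 \left(-2 + 1 + 4\right)} = \frac{13}{5 + 15 \cdot 3} = \frac{13}{5 + 45} = \frac{13}{50}$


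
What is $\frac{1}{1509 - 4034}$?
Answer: $- \frac{1}{2525} \approx -0.00039604$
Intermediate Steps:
$\frac{1}{1509 - 4034} = \frac{1}{-2525} = - \frac{1}{2525}$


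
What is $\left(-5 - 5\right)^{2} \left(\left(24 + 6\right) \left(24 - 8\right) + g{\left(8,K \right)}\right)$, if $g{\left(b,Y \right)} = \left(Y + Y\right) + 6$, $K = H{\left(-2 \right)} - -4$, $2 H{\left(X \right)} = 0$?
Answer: $49400$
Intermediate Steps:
$H{\left(X \right)} = 0$ ($H{\left(X \right)} = \frac{1}{2} \cdot 0 = 0$)
$K = 4$ ($K = 0 - -4 = 0 + 4 = 4$)
$g{\left(b,Y \right)} = 6 + 2 Y$ ($g{\left(b,Y \right)} = 2 Y + 6 = 6 + 2 Y$)
$\left(-5 - 5\right)^{2} \left(\left(24 + 6\right) \left(24 - 8\right) + g{\left(8,K \right)}\right) = \left(-5 - 5\right)^{2} \left(\left(24 + 6\right) \left(24 - 8\right) + \left(6 + 2 \cdot 4\right)\right) = \left(-10\right)^{2} \left(30 \cdot 16 + \left(6 + 8\right)\right) = 100 \left(480 + 14\right) = 100 \cdot 494 = 49400$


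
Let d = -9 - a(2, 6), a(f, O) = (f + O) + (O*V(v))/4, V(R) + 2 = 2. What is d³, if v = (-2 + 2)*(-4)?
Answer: -4913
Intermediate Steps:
v = 0 (v = 0*(-4) = 0)
V(R) = 0 (V(R) = -2 + 2 = 0)
a(f, O) = O + f (a(f, O) = (f + O) + (O*0)/4 = (O + f) + 0*(¼) = (O + f) + 0 = O + f)
d = -17 (d = -9 - (6 + 2) = -9 - 1*8 = -9 - 8 = -17)
d³ = (-17)³ = -4913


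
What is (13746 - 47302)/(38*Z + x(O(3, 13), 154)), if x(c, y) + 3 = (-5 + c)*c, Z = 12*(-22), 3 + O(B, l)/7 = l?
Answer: 33556/5485 ≈ 6.1178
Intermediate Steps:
O(B, l) = -21 + 7*l
Z = -264
x(c, y) = -3 + c*(-5 + c) (x(c, y) = -3 + (-5 + c)*c = -3 + c*(-5 + c))
(13746 - 47302)/(38*Z + x(O(3, 13), 154)) = (13746 - 47302)/(38*(-264) + (-3 + (-21 + 7*13)**2 - 5*(-21 + 7*13))) = -33556/(-10032 + (-3 + (-21 + 91)**2 - 5*(-21 + 91))) = -33556/(-10032 + (-3 + 70**2 - 5*70)) = -33556/(-10032 + (-3 + 4900 - 350)) = -33556/(-10032 + 4547) = -33556/(-5485) = -33556*(-1/5485) = 33556/5485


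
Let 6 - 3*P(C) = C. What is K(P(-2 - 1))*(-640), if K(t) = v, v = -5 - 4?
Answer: 5760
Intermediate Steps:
v = -9
P(C) = 2 - C/3
K(t) = -9
K(P(-2 - 1))*(-640) = -9*(-640) = 5760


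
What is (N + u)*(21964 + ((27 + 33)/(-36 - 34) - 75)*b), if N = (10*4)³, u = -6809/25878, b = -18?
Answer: 135232489400723/90573 ≈ 1.4931e+9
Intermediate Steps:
u = -6809/25878 (u = -6809*1/25878 = -6809/25878 ≈ -0.26312)
N = 64000 (N = 40³ = 64000)
(N + u)*(21964 + ((27 + 33)/(-36 - 34) - 75)*b) = (64000 - 6809/25878)*(21964 + ((27 + 33)/(-36 - 34) - 75)*(-18)) = 1656185191*(21964 + (60/(-70) - 75)*(-18))/25878 = 1656185191*(21964 + (60*(-1/70) - 75)*(-18))/25878 = 1656185191*(21964 + (-6/7 - 75)*(-18))/25878 = 1656185191*(21964 - 531/7*(-18))/25878 = 1656185191*(21964 + 9558/7)/25878 = (1656185191/25878)*(163306/7) = 135232489400723/90573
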